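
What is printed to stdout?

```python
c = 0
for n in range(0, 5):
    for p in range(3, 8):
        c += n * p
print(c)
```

250

n=0,p=3: c = 0+0 = 0
n=0,p=4: c = 0+0 = 0
n=0,p=5: c = 0+0 = 0
n=0,p=6: c = 0+0 = 0
n=0,p=7: c = 0+0 = 0
n=1,p=3: c = 0+3 = 3
n=1,p=4: c = 3+4 = 7
n=1,p=5: c = 7+5 = 12
n=1,p=6: c = 12+6 = 18
n=1,p=7: c = 18+7 = 25
n=2,p=3: c = 25+6 = 31
n=2,p=4: c = 31+8 = 39
n=2,p=5: c = 39+10 = 49
n=2,p=6: c = 49+12 = 61
n=2,p=7: c = 61+14 = 75
n=3,p=3: c = 75+9 = 84
n=3,p=4: c = 84+12 = 96
n=3,p=5: c = 96+15 = 111
n=3,p=6: c = 111+18 = 129
n=3,p=7: c = 129+21 = 150
n=4,p=3: c = 150+12 = 162
n=4,p=4: c = 162+16 = 178
n=4,p=5: c = 178+20 = 198
n=4,p=6: c = 198+24 = 222
n=4,p=7: c = 222+28 = 250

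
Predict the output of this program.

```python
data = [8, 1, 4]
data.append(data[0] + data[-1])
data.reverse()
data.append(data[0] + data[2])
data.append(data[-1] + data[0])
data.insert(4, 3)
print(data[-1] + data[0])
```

37

append data[0]+data[-1] = 8+4 = 12 → [8, 1, 4, 12]
reverse → [12, 4, 1, 8]
append data[0]+data[2] = 12+1 = 13 → [12, 4, 1, 8, 13]
append data[-1]+data[0] = 13+12 = 25 → [12, 4, 1, 8, 13, 25]
insert 3 at 4 → [12, 4, 1, 8, 3, 13, 25]
data[-1]+data[0] = 25+12 = 37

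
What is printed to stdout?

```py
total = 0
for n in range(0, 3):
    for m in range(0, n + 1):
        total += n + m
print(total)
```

12

n=0,m=0: total = 0+0 = 0
n=1,m=0: total = 0+1 = 1
n=1,m=1: total = 1+2 = 3
n=2,m=0: total = 3+2 = 5
n=2,m=1: total = 5+3 = 8
n=2,m=2: total = 8+4 = 12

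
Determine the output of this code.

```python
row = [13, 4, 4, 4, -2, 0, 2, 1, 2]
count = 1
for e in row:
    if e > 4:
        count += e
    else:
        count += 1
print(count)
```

22

e=13: >4, count = 1+13 = 14
e=4: not >4, count = 14+1 = 15
e=4: not >4, count = 15+1 = 16
e=4: not >4, count = 16+1 = 17
e=-2: not >4, count = 17+1 = 18
e=0: not >4, count = 18+1 = 19
e=2: not >4, count = 19+1 = 20
e=1: not >4, count = 20+1 = 21
e=2: not >4, count = 21+1 = 22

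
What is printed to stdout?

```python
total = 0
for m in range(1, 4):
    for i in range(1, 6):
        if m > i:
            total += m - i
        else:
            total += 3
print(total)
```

m=1,i=1: not 1>1, total = 0+3 = 3
m=1,i=2: not 1>2, total = 3+3 = 6
m=1,i=3: not 1>3, total = 6+3 = 9
m=1,i=4: not 1>4, total = 9+3 = 12
m=1,i=5: not 1>5, total = 12+3 = 15
m=2,i=1: 2>1, total = 15+1 = 16
m=2,i=2: not 2>2, total = 16+3 = 19
m=2,i=3: not 2>3, total = 19+3 = 22
m=2,i=4: not 2>4, total = 22+3 = 25
m=2,i=5: not 2>5, total = 25+3 = 28
m=3,i=1: 3>1, total = 28+2 = 30
m=3,i=2: 3>2, total = 30+1 = 31
m=3,i=3: not 3>3, total = 31+3 = 34
m=3,i=4: not 3>4, total = 34+3 = 37
m=3,i=5: not 3>5, total = 37+3 = 40

40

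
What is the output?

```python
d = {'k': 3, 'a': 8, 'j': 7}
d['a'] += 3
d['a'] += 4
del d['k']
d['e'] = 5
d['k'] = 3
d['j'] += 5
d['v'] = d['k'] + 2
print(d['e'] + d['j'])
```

d['a'] = 8+3 = 11 → {'k': 3, 'a': 11, 'j': 7}
d['a'] = 11+4 = 15 → {'k': 3, 'a': 15, 'j': 7}
del 'k' → {'a': 15, 'j': 7}
d['e'] = 5 → {'a': 15, 'j': 7, 'e': 5}
d['k'] = 3 → {'a': 15, 'j': 7, 'e': 5, 'k': 3}
d['j'] = 7+5 = 12 → {'a': 15, 'j': 12, 'e': 5, 'k': 3}
d['v'] = d['k']+2 = 5 → {'a': 15, 'j': 12, 'e': 5, 'k': 3, 'v': 5}
d['e']+d['j'] = 5+12 = 17

17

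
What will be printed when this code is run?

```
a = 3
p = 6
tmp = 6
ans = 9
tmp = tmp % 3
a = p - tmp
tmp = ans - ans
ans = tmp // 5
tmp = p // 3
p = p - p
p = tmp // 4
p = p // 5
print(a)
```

tmp = 6%3 = 0
a = 6-0 = 6
tmp = 9-9 = 0
ans = 0//5 = 0
tmp = 6//3 = 2
p = 6-6 = 0
p = 2//4 = 0
p = 0//5 = 0

6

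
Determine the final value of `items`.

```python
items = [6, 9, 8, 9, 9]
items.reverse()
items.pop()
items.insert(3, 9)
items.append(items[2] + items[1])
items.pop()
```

reverse → [9, 9, 8, 9, 6]
pop() removes 6 → [9, 9, 8, 9]
insert 9 at 3 → [9, 9, 8, 9, 9]
append items[2]+items[1] = 8+9 = 17 → [9, 9, 8, 9, 9, 17]
pop() removes 17 → [9, 9, 8, 9, 9]

[9, 9, 8, 9, 9]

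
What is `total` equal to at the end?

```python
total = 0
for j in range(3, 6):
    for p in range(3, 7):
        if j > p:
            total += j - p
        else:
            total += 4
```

40

j=3,p=3: not 3>3, total = 0+4 = 4
j=3,p=4: not 3>4, total = 4+4 = 8
j=3,p=5: not 3>5, total = 8+4 = 12
j=3,p=6: not 3>6, total = 12+4 = 16
j=4,p=3: 4>3, total = 16+1 = 17
j=4,p=4: not 4>4, total = 17+4 = 21
j=4,p=5: not 4>5, total = 21+4 = 25
j=4,p=6: not 4>6, total = 25+4 = 29
j=5,p=3: 5>3, total = 29+2 = 31
j=5,p=4: 5>4, total = 31+1 = 32
j=5,p=5: not 5>5, total = 32+4 = 36
j=5,p=6: not 5>6, total = 36+4 = 40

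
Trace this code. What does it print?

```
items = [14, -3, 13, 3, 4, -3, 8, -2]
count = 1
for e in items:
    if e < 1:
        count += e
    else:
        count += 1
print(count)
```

-2

e=14: not <1, count = 1+1 = 2
e=-3: <1, count = 2+(-3) = -1
e=13: not <1, count = (-1)+1 = 0
e=3: not <1, count = 0+1 = 1
e=4: not <1, count = 1+1 = 2
e=-3: <1, count = 2+(-3) = -1
e=8: not <1, count = (-1)+1 = 0
e=-2: <1, count = 0+(-2) = -2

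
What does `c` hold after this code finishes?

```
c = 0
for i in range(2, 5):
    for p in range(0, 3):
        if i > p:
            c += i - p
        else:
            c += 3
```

21

i=2,p=0: 2>0, c = 0+2 = 2
i=2,p=1: 2>1, c = 2+1 = 3
i=2,p=2: not 2>2, c = 3+3 = 6
i=3,p=0: 3>0, c = 6+3 = 9
i=3,p=1: 3>1, c = 9+2 = 11
i=3,p=2: 3>2, c = 11+1 = 12
i=4,p=0: 4>0, c = 12+4 = 16
i=4,p=1: 4>1, c = 16+3 = 19
i=4,p=2: 4>2, c = 19+2 = 21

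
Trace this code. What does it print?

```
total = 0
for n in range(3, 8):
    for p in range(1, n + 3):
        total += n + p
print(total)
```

330

n=3,p=1: total = 0+4 = 4
n=3,p=2: total = 4+5 = 9
n=3,p=3: total = 9+6 = 15
n=3,p=4: total = 15+7 = 22
n=3,p=5: total = 22+8 = 30
n=4,p=1: total = 30+5 = 35
n=4,p=2: total = 35+6 = 41
n=4,p=3: total = 41+7 = 48
n=4,p=4: total = 48+8 = 56
n=4,p=5: total = 56+9 = 65
n=4,p=6: total = 65+10 = 75
n=5,p=1: total = 75+6 = 81
n=5,p=2: total = 81+7 = 88
n=5,p=3: total = 88+8 = 96
n=5,p=4: total = 96+9 = 105
n=5,p=5: total = 105+10 = 115
n=5,p=6: total = 115+11 = 126
n=5,p=7: total = 126+12 = 138
n=6,p=1: total = 138+7 = 145
n=6,p=2: total = 145+8 = 153
n=6,p=3: total = 153+9 = 162
n=6,p=4: total = 162+10 = 172
n=6,p=5: total = 172+11 = 183
n=6,p=6: total = 183+12 = 195
n=6,p=7: total = 195+13 = 208
n=6,p=8: total = 208+14 = 222
n=7,p=1: total = 222+8 = 230
n=7,p=2: total = 230+9 = 239
n=7,p=3: total = 239+10 = 249
n=7,p=4: total = 249+11 = 260
n=7,p=5: total = 260+12 = 272
n=7,p=6: total = 272+13 = 285
n=7,p=7: total = 285+14 = 299
n=7,p=8: total = 299+15 = 314
n=7,p=9: total = 314+16 = 330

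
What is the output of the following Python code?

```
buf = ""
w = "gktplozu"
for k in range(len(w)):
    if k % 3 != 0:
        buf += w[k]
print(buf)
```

k=0: skip
k=1: add 'k' → 'k'
k=2: add 't' → 'kt'
k=3: skip
k=4: add 'l' → 'ktl'
k=5: add 'o' → 'ktlo'
k=6: skip
k=7: add 'u' → 'ktlou'

ktlou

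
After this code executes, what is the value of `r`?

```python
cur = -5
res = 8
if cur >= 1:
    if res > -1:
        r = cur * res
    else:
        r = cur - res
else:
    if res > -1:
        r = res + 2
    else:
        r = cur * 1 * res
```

cur=-5, res=8
cur >= 1 is False; res > -1 is True
→ r = res + 2 = 10

10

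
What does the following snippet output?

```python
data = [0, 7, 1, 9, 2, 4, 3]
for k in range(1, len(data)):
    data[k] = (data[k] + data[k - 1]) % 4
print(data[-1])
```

2

k=1: data[1] = (7+0)%4 = 3 → [0, 3, 1, 9, 2, 4, 3]
k=2: data[2] = (1+3)%4 = 0 → [0, 3, 0, 9, 2, 4, 3]
k=3: data[3] = (9+0)%4 = 1 → [0, 3, 0, 1, 2, 4, 3]
k=4: data[4] = (2+1)%4 = 3 → [0, 3, 0, 1, 3, 4, 3]
k=5: data[5] = (4+3)%4 = 3 → [0, 3, 0, 1, 3, 3, 3]
k=6: data[6] = (3+3)%4 = 2 → [0, 3, 0, 1, 3, 3, 2]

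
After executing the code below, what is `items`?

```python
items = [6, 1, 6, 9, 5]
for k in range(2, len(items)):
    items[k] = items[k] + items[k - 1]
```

[6, 1, 7, 16, 21]

k=2: items[2] = 6+1 = 7 → [6, 1, 7, 9, 5]
k=3: items[3] = 9+7 = 16 → [6, 1, 7, 16, 5]
k=4: items[4] = 5+16 = 21 → [6, 1, 7, 16, 21]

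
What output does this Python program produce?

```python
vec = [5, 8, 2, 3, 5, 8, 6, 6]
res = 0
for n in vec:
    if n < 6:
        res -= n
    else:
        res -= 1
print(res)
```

n=5: <6, res = 0-5 = -5
n=8: not <6, res = (-5)-1 = -6
n=2: <6, res = (-6)-2 = -8
n=3: <6, res = (-8)-3 = -11
n=5: <6, res = (-11)-5 = -16
n=8: not <6, res = (-16)-1 = -17
n=6: not <6, res = (-17)-1 = -18
n=6: not <6, res = (-18)-1 = -19

-19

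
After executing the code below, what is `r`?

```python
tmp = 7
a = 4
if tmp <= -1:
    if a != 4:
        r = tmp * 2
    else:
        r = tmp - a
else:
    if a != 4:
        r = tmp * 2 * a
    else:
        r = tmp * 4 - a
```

tmp=7, a=4
tmp <= -1 is False; a != 4 is False
→ r = tmp * 4 - a = 24

24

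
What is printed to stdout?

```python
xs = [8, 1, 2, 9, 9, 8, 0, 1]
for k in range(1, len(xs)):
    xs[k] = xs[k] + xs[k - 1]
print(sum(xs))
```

189

k=1: xs[1] = 1+8 = 9 → [8, 9, 2, 9, 9, 8, 0, 1]
k=2: xs[2] = 2+9 = 11 → [8, 9, 11, 9, 9, 8, 0, 1]
k=3: xs[3] = 9+11 = 20 → [8, 9, 11, 20, 9, 8, 0, 1]
k=4: xs[4] = 9+20 = 29 → [8, 9, 11, 20, 29, 8, 0, 1]
k=5: xs[5] = 8+29 = 37 → [8, 9, 11, 20, 29, 37, 0, 1]
k=6: xs[6] = 0+37 = 37 → [8, 9, 11, 20, 29, 37, 37, 1]
k=7: xs[7] = 1+37 = 38 → [8, 9, 11, 20, 29, 37, 37, 38]
sum = 189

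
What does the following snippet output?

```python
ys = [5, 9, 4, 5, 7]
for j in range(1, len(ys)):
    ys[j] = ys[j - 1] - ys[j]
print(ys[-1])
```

-20

j=1: ys[1] = 5-9 = -4 → [5, -4, 4, 5, 7]
j=2: ys[2] = (-4)-4 = -8 → [5, -4, -8, 5, 7]
j=3: ys[3] = (-8)-5 = -13 → [5, -4, -8, -13, 7]
j=4: ys[4] = (-13)-7 = -20 → [5, -4, -8, -13, -20]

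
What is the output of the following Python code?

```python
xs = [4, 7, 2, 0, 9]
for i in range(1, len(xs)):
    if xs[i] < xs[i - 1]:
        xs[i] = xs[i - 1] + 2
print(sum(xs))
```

i=1: 7>=4, unchanged → [4, 7, 2, 0, 9]
i=2: 2<7, xs[2] = 7+2 = 9 → [4, 7, 9, 0, 9]
i=3: 0<9, xs[3] = 9+2 = 11 → [4, 7, 9, 11, 9]
i=4: 9<11, xs[4] = 11+2 = 13 → [4, 7, 9, 11, 13]
sum = 44

44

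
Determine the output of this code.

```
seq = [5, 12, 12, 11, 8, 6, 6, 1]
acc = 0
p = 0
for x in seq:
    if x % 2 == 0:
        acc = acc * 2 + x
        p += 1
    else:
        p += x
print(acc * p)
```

7436

x=5: not even; p=5
x=12: even, acc = 0*2+12 = 12; p=6
x=12: even, acc = 12*2+12 = 36; p=7
x=11: not even; p=18
x=8: even, acc = 36*2+8 = 80; p=19
x=6: even, acc = 80*2+6 = 166; p=20
x=6: even, acc = 166*2+6 = 338; p=21
x=1: not even; p=22
acc*p = 338*22 = 7436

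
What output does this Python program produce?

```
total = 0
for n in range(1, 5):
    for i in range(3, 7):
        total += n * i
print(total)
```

180

n=1,i=3: total = 0+3 = 3
n=1,i=4: total = 3+4 = 7
n=1,i=5: total = 7+5 = 12
n=1,i=6: total = 12+6 = 18
n=2,i=3: total = 18+6 = 24
n=2,i=4: total = 24+8 = 32
n=2,i=5: total = 32+10 = 42
n=2,i=6: total = 42+12 = 54
n=3,i=3: total = 54+9 = 63
n=3,i=4: total = 63+12 = 75
n=3,i=5: total = 75+15 = 90
n=3,i=6: total = 90+18 = 108
n=4,i=3: total = 108+12 = 120
n=4,i=4: total = 120+16 = 136
n=4,i=5: total = 136+20 = 156
n=4,i=6: total = 156+24 = 180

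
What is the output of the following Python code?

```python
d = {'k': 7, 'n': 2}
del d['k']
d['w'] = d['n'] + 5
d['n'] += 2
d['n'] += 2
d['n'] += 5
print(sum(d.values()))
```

18

del 'k' → {'n': 2}
d['w'] = d['n']+5 = 7 → {'n': 2, 'w': 7}
d['n'] = 2+2 = 4 → {'n': 4, 'w': 7}
d['n'] = 4+2 = 6 → {'n': 6, 'w': 7}
d['n'] = 6+5 = 11 → {'n': 11, 'w': 7}
sum of values = 18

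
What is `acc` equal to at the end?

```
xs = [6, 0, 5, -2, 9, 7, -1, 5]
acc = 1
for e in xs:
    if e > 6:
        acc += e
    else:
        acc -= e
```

4

e=6: not >6, acc = 1-6 = -5
e=0: not >6, acc = (-5)-0 = -5
e=5: not >6, acc = (-5)-5 = -10
e=-2: not >6, acc = (-10)-(-2) = -8
e=9: >6, acc = (-8)+9 = 1
e=7: >6, acc = 1+7 = 8
e=-1: not >6, acc = 8-(-1) = 9
e=5: not >6, acc = 9-5 = 4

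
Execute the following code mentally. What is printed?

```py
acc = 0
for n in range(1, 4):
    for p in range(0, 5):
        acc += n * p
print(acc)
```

n=1,p=0: acc = 0+0 = 0
n=1,p=1: acc = 0+1 = 1
n=1,p=2: acc = 1+2 = 3
n=1,p=3: acc = 3+3 = 6
n=1,p=4: acc = 6+4 = 10
n=2,p=0: acc = 10+0 = 10
n=2,p=1: acc = 10+2 = 12
n=2,p=2: acc = 12+4 = 16
n=2,p=3: acc = 16+6 = 22
n=2,p=4: acc = 22+8 = 30
n=3,p=0: acc = 30+0 = 30
n=3,p=1: acc = 30+3 = 33
n=3,p=2: acc = 33+6 = 39
n=3,p=3: acc = 39+9 = 48
n=3,p=4: acc = 48+12 = 60

60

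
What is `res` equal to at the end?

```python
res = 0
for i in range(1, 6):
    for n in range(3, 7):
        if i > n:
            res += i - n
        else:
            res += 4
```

72

i=1,n=3: not 1>3, res = 0+4 = 4
i=1,n=4: not 1>4, res = 4+4 = 8
i=1,n=5: not 1>5, res = 8+4 = 12
i=1,n=6: not 1>6, res = 12+4 = 16
i=2,n=3: not 2>3, res = 16+4 = 20
i=2,n=4: not 2>4, res = 20+4 = 24
i=2,n=5: not 2>5, res = 24+4 = 28
i=2,n=6: not 2>6, res = 28+4 = 32
i=3,n=3: not 3>3, res = 32+4 = 36
i=3,n=4: not 3>4, res = 36+4 = 40
i=3,n=5: not 3>5, res = 40+4 = 44
i=3,n=6: not 3>6, res = 44+4 = 48
i=4,n=3: 4>3, res = 48+1 = 49
i=4,n=4: not 4>4, res = 49+4 = 53
i=4,n=5: not 4>5, res = 53+4 = 57
i=4,n=6: not 4>6, res = 57+4 = 61
i=5,n=3: 5>3, res = 61+2 = 63
i=5,n=4: 5>4, res = 63+1 = 64
i=5,n=5: not 5>5, res = 64+4 = 68
i=5,n=6: not 5>6, res = 68+4 = 72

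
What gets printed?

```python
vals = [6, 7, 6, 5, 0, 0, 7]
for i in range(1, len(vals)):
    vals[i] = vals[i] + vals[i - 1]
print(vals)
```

[6, 13, 19, 24, 24, 24, 31]

i=1: vals[1] = 7+6 = 13 → [6, 13, 6, 5, 0, 0, 7]
i=2: vals[2] = 6+13 = 19 → [6, 13, 19, 5, 0, 0, 7]
i=3: vals[3] = 5+19 = 24 → [6, 13, 19, 24, 0, 0, 7]
i=4: vals[4] = 0+24 = 24 → [6, 13, 19, 24, 24, 0, 7]
i=5: vals[5] = 0+24 = 24 → [6, 13, 19, 24, 24, 24, 7]
i=6: vals[6] = 7+24 = 31 → [6, 13, 19, 24, 24, 24, 31]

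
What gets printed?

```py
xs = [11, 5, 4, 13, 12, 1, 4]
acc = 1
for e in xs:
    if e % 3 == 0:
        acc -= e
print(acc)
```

e=11: not %3==0
e=5: not %3==0
e=4: not %3==0
e=13: not %3==0
e=12: %3==0, acc = 1-12 = -11
e=1: not %3==0
e=4: not %3==0

-11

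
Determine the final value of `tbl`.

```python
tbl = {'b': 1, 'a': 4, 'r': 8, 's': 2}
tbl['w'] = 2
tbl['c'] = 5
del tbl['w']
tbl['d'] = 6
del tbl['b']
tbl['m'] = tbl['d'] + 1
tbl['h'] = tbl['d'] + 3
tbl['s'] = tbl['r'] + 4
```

{'a': 4, 'r': 8, 's': 12, 'c': 5, 'd': 6, 'm': 7, 'h': 9}

tbl['w'] = 2 → {'b': 1, 'a': 4, 'r': 8, 's': 2, 'w': 2}
tbl['c'] = 5 → {'b': 1, 'a': 4, 'r': 8, 's': 2, 'w': 2, 'c': 5}
del 'w' → {'b': 1, 'a': 4, 'r': 8, 's': 2, 'c': 5}
tbl['d'] = 6 → {'b': 1, 'a': 4, 'r': 8, 's': 2, 'c': 5, 'd': 6}
del 'b' → {'a': 4, 'r': 8, 's': 2, 'c': 5, 'd': 6}
tbl['m'] = tbl['d']+1 = 7 → {'a': 4, 'r': 8, 's': 2, 'c': 5, 'd': 6, 'm': 7}
tbl['h'] = tbl['d']+3 = 9 → {'a': 4, 'r': 8, 's': 2, 'c': 5, 'd': 6, 'm': 7, 'h': 9}
tbl['s'] = tbl['r']+4 = 12 → {'a': 4, 'r': 8, 's': 12, 'c': 5, 'd': 6, 'm': 7, 'h': 9}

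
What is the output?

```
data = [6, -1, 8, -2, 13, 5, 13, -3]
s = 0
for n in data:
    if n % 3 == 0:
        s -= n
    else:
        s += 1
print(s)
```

n=6: %3==0, s = 0-6 = -6
n=-1: not %3==0, s = (-6)+1 = -5
n=8: not %3==0, s = (-5)+1 = -4
n=-2: not %3==0, s = (-4)+1 = -3
n=13: not %3==0, s = (-3)+1 = -2
n=5: not %3==0, s = (-2)+1 = -1
n=13: not %3==0, s = (-1)+1 = 0
n=-3: %3==0, s = 0-(-3) = 3

3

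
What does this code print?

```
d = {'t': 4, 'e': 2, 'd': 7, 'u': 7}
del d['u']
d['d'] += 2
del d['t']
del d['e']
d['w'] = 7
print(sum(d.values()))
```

16

del 'u' → {'t': 4, 'e': 2, 'd': 7}
d['d'] = 7+2 = 9 → {'t': 4, 'e': 2, 'd': 9}
del 't' → {'e': 2, 'd': 9}
del 'e' → {'d': 9}
d['w'] = 7 → {'d': 9, 'w': 7}
sum of values = 16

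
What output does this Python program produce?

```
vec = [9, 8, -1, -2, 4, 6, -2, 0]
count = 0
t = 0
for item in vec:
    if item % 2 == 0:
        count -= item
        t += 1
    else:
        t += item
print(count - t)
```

item=9: not even; t=9
item=8: even, count = 0-8 = -8; t=10
item=-1: not even; t=9
item=-2: even, count = (-8)-(-2) = -6; t=10
item=4: even, count = (-6)-4 = -10; t=11
item=6: even, count = (-10)-6 = -16; t=12
item=-2: even, count = (-16)-(-2) = -14; t=13
item=0: even, count = (-14)-0 = -14; t=14
count-t = (-14)-14 = -28

-28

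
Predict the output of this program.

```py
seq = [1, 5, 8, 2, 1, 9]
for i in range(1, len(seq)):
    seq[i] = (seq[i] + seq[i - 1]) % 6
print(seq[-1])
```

i=1: seq[1] = (5+1)%6 = 0 → [1, 0, 8, 2, 1, 9]
i=2: seq[2] = (8+0)%6 = 2 → [1, 0, 2, 2, 1, 9]
i=3: seq[3] = (2+2)%6 = 4 → [1, 0, 2, 4, 1, 9]
i=4: seq[4] = (1+4)%6 = 5 → [1, 0, 2, 4, 5, 9]
i=5: seq[5] = (9+5)%6 = 2 → [1, 0, 2, 4, 5, 2]

2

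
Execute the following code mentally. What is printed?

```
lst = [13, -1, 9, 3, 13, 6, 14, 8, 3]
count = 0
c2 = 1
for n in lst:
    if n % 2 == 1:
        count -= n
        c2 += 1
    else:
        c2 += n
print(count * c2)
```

-1400

n=13: odd, count = 0-13 = -13; c2=2
n=-1: odd, count = (-13)-(-1) = -12; c2=3
n=9: odd, count = (-12)-9 = -21; c2=4
n=3: odd, count = (-21)-3 = -24; c2=5
n=13: odd, count = (-24)-13 = -37; c2=6
n=6: not odd; c2=12
n=14: not odd; c2=26
n=8: not odd; c2=34
n=3: odd, count = (-37)-3 = -40; c2=35
count*c2 = (-40)*35 = -1400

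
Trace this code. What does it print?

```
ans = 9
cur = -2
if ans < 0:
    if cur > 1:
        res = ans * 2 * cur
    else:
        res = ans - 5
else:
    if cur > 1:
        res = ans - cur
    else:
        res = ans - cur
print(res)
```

11

ans=9, cur=-2
ans < 0 is False; cur > 1 is False
→ res = ans - cur = 11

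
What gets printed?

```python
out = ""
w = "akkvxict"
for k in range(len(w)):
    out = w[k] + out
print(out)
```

tcixvkka

k=0: prepend 'a' → 'a'
k=1: prepend 'k' → 'ka'
k=2: prepend 'k' → 'kka'
k=3: prepend 'v' → 'vkka'
k=4: prepend 'x' → 'xvkka'
k=5: prepend 'i' → 'ixvkka'
k=6: prepend 'c' → 'cixvkka'
k=7: prepend 't' → 'tcixvkka'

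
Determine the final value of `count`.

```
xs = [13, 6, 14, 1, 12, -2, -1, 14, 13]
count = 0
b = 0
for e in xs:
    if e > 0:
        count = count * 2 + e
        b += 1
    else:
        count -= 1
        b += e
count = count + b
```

e=13: >0, count = 0*2+13 = 13; b=1
e=6: >0, count = 13*2+6 = 32; b=2
e=14: >0, count = 32*2+14 = 78; b=3
e=1: >0, count = 78*2+1 = 157; b=4
e=12: >0, count = 157*2+12 = 326; b=5
e=-2: not >0, count = 326-1 = 325; b=3
e=-1: not >0, count = 325-1 = 324; b=2
e=14: >0, count = 324*2+14 = 662; b=3
e=13: >0, count = 662*2+13 = 1337; b=4
count+b = 1337+4 = 1341

1341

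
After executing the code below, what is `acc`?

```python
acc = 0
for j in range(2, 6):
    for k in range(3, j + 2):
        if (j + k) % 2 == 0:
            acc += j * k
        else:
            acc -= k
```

j=2,k=3: odd sum, acc = 0-3 = -3
j=3,k=3: even sum, acc = (-3)+9 = 6
j=3,k=4: odd sum, acc = 6-4 = 2
j=4,k=3: odd sum, acc = 2-3 = -1
j=4,k=4: even sum, acc = (-1)+16 = 15
j=4,k=5: odd sum, acc = 15-5 = 10
j=5,k=3: even sum, acc = 10+15 = 25
j=5,k=4: odd sum, acc = 25-4 = 21
j=5,k=5: even sum, acc = 21+25 = 46
j=5,k=6: odd sum, acc = 46-6 = 40

40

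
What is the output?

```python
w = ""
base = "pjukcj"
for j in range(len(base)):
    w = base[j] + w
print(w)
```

jckujp

j=0: prepend 'p' → 'p'
j=1: prepend 'j' → 'jp'
j=2: prepend 'u' → 'ujp'
j=3: prepend 'k' → 'kujp'
j=4: prepend 'c' → 'ckujp'
j=5: prepend 'j' → 'jckujp'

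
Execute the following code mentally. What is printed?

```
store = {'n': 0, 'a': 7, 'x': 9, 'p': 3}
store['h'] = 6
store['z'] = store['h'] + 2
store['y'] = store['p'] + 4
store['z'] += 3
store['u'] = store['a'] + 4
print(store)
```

{'n': 0, 'a': 7, 'x': 9, 'p': 3, 'h': 6, 'z': 11, 'y': 7, 'u': 11}

store['h'] = 6 → {'n': 0, 'a': 7, 'x': 9, 'p': 3, 'h': 6}
store['z'] = store['h']+2 = 8 → {'n': 0, 'a': 7, 'x': 9, 'p': 3, 'h': 6, 'z': 8}
store['y'] = store['p']+4 = 7 → {'n': 0, 'a': 7, 'x': 9, 'p': 3, 'h': 6, 'z': 8, 'y': 7}
store['z'] = 8+3 = 11 → {'n': 0, 'a': 7, 'x': 9, 'p': 3, 'h': 6, 'z': 11, 'y': 7}
store['u'] = store['a']+4 = 11 → {'n': 0, 'a': 7, 'x': 9, 'p': 3, 'h': 6, 'z': 11, 'y': 7, 'u': 11}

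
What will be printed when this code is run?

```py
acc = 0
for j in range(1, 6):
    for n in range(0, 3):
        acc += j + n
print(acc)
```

60

j=1,n=0: acc = 0+1 = 1
j=1,n=1: acc = 1+2 = 3
j=1,n=2: acc = 3+3 = 6
j=2,n=0: acc = 6+2 = 8
j=2,n=1: acc = 8+3 = 11
j=2,n=2: acc = 11+4 = 15
j=3,n=0: acc = 15+3 = 18
j=3,n=1: acc = 18+4 = 22
j=3,n=2: acc = 22+5 = 27
j=4,n=0: acc = 27+4 = 31
j=4,n=1: acc = 31+5 = 36
j=4,n=2: acc = 36+6 = 42
j=5,n=0: acc = 42+5 = 47
j=5,n=1: acc = 47+6 = 53
j=5,n=2: acc = 53+7 = 60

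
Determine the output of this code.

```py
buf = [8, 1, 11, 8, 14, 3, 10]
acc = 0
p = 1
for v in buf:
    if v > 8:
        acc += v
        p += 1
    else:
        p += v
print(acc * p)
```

840

v=8: not >8; p=9
v=1: not >8; p=10
v=11: >8, acc = 0+11 = 11; p=11
v=8: not >8; p=19
v=14: >8, acc = 11+14 = 25; p=20
v=3: not >8; p=23
v=10: >8, acc = 25+10 = 35; p=24
acc*p = 35*24 = 840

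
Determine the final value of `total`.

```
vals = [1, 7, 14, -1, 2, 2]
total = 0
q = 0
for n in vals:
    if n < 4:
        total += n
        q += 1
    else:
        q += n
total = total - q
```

-21

n=1: <4, total = 0+1 = 1; q=1
n=7: not <4; q=8
n=14: not <4; q=22
n=-1: <4, total = 1+(-1) = 0; q=23
n=2: <4, total = 0+2 = 2; q=24
n=2: <4, total = 2+2 = 4; q=25
total-q = 4-25 = -21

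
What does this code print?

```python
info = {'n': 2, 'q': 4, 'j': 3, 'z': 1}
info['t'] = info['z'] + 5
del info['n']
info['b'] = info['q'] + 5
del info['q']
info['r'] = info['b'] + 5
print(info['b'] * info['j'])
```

27

info['t'] = info['z']+5 = 6 → {'n': 2, 'q': 4, 'j': 3, 'z': 1, 't': 6}
del 'n' → {'q': 4, 'j': 3, 'z': 1, 't': 6}
info['b'] = info['q']+5 = 9 → {'q': 4, 'j': 3, 'z': 1, 't': 6, 'b': 9}
del 'q' → {'j': 3, 'z': 1, 't': 6, 'b': 9}
info['r'] = info['b']+5 = 14 → {'j': 3, 'z': 1, 't': 6, 'b': 9, 'r': 14}
info['b']*info['j'] = 9*3 = 27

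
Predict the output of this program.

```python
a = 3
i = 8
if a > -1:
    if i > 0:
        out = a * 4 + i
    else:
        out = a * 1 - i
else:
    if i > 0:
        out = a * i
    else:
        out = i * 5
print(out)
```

a=3, i=8
a > -1 is True; i > 0 is True
→ out = a * 4 + i = 20

20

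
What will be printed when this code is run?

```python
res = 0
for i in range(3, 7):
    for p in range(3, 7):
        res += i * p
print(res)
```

324

i=3,p=3: res = 0+9 = 9
i=3,p=4: res = 9+12 = 21
i=3,p=5: res = 21+15 = 36
i=3,p=6: res = 36+18 = 54
i=4,p=3: res = 54+12 = 66
i=4,p=4: res = 66+16 = 82
i=4,p=5: res = 82+20 = 102
i=4,p=6: res = 102+24 = 126
i=5,p=3: res = 126+15 = 141
i=5,p=4: res = 141+20 = 161
i=5,p=5: res = 161+25 = 186
i=5,p=6: res = 186+30 = 216
i=6,p=3: res = 216+18 = 234
i=6,p=4: res = 234+24 = 258
i=6,p=5: res = 258+30 = 288
i=6,p=6: res = 288+36 = 324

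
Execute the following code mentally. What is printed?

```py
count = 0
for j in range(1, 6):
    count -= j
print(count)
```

-15

j=1: count = 0-1 = -1
j=2: count = (-1)-2 = -3
j=3: count = (-3)-3 = -6
j=4: count = (-6)-4 = -10
j=5: count = (-10)-5 = -15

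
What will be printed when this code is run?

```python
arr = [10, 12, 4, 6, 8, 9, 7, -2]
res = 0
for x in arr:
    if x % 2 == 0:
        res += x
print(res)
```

x=10: even, res = 0+10 = 10
x=12: even, res = 10+12 = 22
x=4: even, res = 22+4 = 26
x=6: even, res = 26+6 = 32
x=8: even, res = 32+8 = 40
x=9: not even
x=7: not even
x=-2: even, res = 40+(-2) = 38

38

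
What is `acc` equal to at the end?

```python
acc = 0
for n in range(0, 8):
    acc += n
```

n=0: acc = 0+0 = 0
n=1: acc = 0+1 = 1
n=2: acc = 1+2 = 3
n=3: acc = 3+3 = 6
n=4: acc = 6+4 = 10
n=5: acc = 10+5 = 15
n=6: acc = 15+6 = 21
n=7: acc = 21+7 = 28

28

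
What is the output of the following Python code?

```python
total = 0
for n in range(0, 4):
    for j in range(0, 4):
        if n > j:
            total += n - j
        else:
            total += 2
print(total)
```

n=0,j=0: not 0>0, total = 0+2 = 2
n=0,j=1: not 0>1, total = 2+2 = 4
n=0,j=2: not 0>2, total = 4+2 = 6
n=0,j=3: not 0>3, total = 6+2 = 8
n=1,j=0: 1>0, total = 8+1 = 9
n=1,j=1: not 1>1, total = 9+2 = 11
n=1,j=2: not 1>2, total = 11+2 = 13
n=1,j=3: not 1>3, total = 13+2 = 15
n=2,j=0: 2>0, total = 15+2 = 17
n=2,j=1: 2>1, total = 17+1 = 18
n=2,j=2: not 2>2, total = 18+2 = 20
n=2,j=3: not 2>3, total = 20+2 = 22
n=3,j=0: 3>0, total = 22+3 = 25
n=3,j=1: 3>1, total = 25+2 = 27
n=3,j=2: 3>2, total = 27+1 = 28
n=3,j=3: not 3>3, total = 28+2 = 30

30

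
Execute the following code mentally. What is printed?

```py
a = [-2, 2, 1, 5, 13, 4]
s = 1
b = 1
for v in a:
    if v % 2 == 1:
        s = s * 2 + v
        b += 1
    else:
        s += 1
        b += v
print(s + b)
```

60

v=-2: not odd, s = 1+1 = 2; b=-1
v=2: not odd, s = 2+1 = 3; b=1
v=1: odd, s = 3*2+1 = 7; b=2
v=5: odd, s = 7*2+5 = 19; b=3
v=13: odd, s = 19*2+13 = 51; b=4
v=4: not odd, s = 51+1 = 52; b=8
s+b = 52+8 = 60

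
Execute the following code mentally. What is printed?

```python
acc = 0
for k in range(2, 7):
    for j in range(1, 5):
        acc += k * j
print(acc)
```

200

k=2,j=1: acc = 0+2 = 2
k=2,j=2: acc = 2+4 = 6
k=2,j=3: acc = 6+6 = 12
k=2,j=4: acc = 12+8 = 20
k=3,j=1: acc = 20+3 = 23
k=3,j=2: acc = 23+6 = 29
k=3,j=3: acc = 29+9 = 38
k=3,j=4: acc = 38+12 = 50
k=4,j=1: acc = 50+4 = 54
k=4,j=2: acc = 54+8 = 62
k=4,j=3: acc = 62+12 = 74
k=4,j=4: acc = 74+16 = 90
k=5,j=1: acc = 90+5 = 95
k=5,j=2: acc = 95+10 = 105
k=5,j=3: acc = 105+15 = 120
k=5,j=4: acc = 120+20 = 140
k=6,j=1: acc = 140+6 = 146
k=6,j=2: acc = 146+12 = 158
k=6,j=3: acc = 158+18 = 176
k=6,j=4: acc = 176+24 = 200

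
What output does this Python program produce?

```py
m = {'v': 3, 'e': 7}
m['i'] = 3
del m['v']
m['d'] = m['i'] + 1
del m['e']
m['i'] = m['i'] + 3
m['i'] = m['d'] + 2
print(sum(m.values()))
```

10

m['i'] = 3 → {'v': 3, 'e': 7, 'i': 3}
del 'v' → {'e': 7, 'i': 3}
m['d'] = m['i']+1 = 4 → {'e': 7, 'i': 3, 'd': 4}
del 'e' → {'i': 3, 'd': 4}
m['i'] = m['i']+3 = 6 → {'i': 6, 'd': 4}
m['i'] = m['d']+2 = 6 → {'i': 6, 'd': 4}
sum of values = 10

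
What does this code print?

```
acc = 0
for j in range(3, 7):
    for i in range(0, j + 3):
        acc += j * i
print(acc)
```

485

j=3,i=0: acc = 0+0 = 0
j=3,i=1: acc = 0+3 = 3
j=3,i=2: acc = 3+6 = 9
j=3,i=3: acc = 9+9 = 18
j=3,i=4: acc = 18+12 = 30
j=3,i=5: acc = 30+15 = 45
j=4,i=0: acc = 45+0 = 45
j=4,i=1: acc = 45+4 = 49
j=4,i=2: acc = 49+8 = 57
j=4,i=3: acc = 57+12 = 69
j=4,i=4: acc = 69+16 = 85
j=4,i=5: acc = 85+20 = 105
j=4,i=6: acc = 105+24 = 129
j=5,i=0: acc = 129+0 = 129
j=5,i=1: acc = 129+5 = 134
j=5,i=2: acc = 134+10 = 144
j=5,i=3: acc = 144+15 = 159
j=5,i=4: acc = 159+20 = 179
j=5,i=5: acc = 179+25 = 204
j=5,i=6: acc = 204+30 = 234
j=5,i=7: acc = 234+35 = 269
j=6,i=0: acc = 269+0 = 269
j=6,i=1: acc = 269+6 = 275
j=6,i=2: acc = 275+12 = 287
j=6,i=3: acc = 287+18 = 305
j=6,i=4: acc = 305+24 = 329
j=6,i=5: acc = 329+30 = 359
j=6,i=6: acc = 359+36 = 395
j=6,i=7: acc = 395+42 = 437
j=6,i=8: acc = 437+48 = 485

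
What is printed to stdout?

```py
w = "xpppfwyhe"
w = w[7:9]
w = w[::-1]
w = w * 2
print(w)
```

slice [7:9] → 'he'
reverse → 'eh'
repeat ×2 → 'eheh'

eheh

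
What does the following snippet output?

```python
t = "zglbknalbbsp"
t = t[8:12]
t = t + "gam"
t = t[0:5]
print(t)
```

bbspg

slice [8:12] → 'bbsp'
+ 'gam' → 'bbspgam'
slice [0:5] → 'bbspg'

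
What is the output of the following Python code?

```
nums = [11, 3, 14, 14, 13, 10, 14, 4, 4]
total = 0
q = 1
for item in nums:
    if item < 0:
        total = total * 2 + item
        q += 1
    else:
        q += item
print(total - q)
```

-88

item=11: not <0; q=12
item=3: not <0; q=15
item=14: not <0; q=29
item=14: not <0; q=43
item=13: not <0; q=56
item=10: not <0; q=66
item=14: not <0; q=80
item=4: not <0; q=84
item=4: not <0; q=88
total-q = 0-88 = -88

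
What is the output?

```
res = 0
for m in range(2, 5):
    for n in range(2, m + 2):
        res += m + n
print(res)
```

m=2,n=2: res = 0+4 = 4
m=2,n=3: res = 4+5 = 9
m=3,n=2: res = 9+5 = 14
m=3,n=3: res = 14+6 = 20
m=3,n=4: res = 20+7 = 27
m=4,n=2: res = 27+6 = 33
m=4,n=3: res = 33+7 = 40
m=4,n=4: res = 40+8 = 48
m=4,n=5: res = 48+9 = 57

57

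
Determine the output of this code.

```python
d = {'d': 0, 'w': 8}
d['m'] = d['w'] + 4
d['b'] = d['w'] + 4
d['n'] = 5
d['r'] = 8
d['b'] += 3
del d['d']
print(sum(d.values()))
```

48

d['m'] = d['w']+4 = 12 → {'d': 0, 'w': 8, 'm': 12}
d['b'] = d['w']+4 = 12 → {'d': 0, 'w': 8, 'm': 12, 'b': 12}
d['n'] = 5 → {'d': 0, 'w': 8, 'm': 12, 'b': 12, 'n': 5}
d['r'] = 8 → {'d': 0, 'w': 8, 'm': 12, 'b': 12, 'n': 5, 'r': 8}
d['b'] = 12+3 = 15 → {'d': 0, 'w': 8, 'm': 12, 'b': 15, 'n': 5, 'r': 8}
del 'd' → {'w': 8, 'm': 12, 'b': 15, 'n': 5, 'r': 8}
sum of values = 48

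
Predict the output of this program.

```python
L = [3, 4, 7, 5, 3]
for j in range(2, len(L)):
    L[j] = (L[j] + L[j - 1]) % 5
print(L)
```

j=2: L[2] = (7+4)%5 = 1 → [3, 4, 1, 5, 3]
j=3: L[3] = (5+1)%5 = 1 → [3, 4, 1, 1, 3]
j=4: L[4] = (3+1)%5 = 4 → [3, 4, 1, 1, 4]

[3, 4, 1, 1, 4]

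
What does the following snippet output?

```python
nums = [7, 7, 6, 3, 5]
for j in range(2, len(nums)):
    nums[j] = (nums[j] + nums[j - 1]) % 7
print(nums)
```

j=2: nums[2] = (6+7)%7 = 6 → [7, 7, 6, 3, 5]
j=3: nums[3] = (3+6)%7 = 2 → [7, 7, 6, 2, 5]
j=4: nums[4] = (5+2)%7 = 0 → [7, 7, 6, 2, 0]

[7, 7, 6, 2, 0]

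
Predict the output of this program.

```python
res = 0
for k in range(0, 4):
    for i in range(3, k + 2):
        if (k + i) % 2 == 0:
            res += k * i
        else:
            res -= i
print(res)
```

2

k=2,i=3: odd sum, res = 0-3 = -3
k=3,i=3: even sum, res = (-3)+9 = 6
k=3,i=4: odd sum, res = 6-4 = 2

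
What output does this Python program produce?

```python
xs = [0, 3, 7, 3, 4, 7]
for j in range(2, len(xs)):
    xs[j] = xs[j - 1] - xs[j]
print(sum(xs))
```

-37

j=2: xs[2] = 3-7 = -4 → [0, 3, -4, 3, 4, 7]
j=3: xs[3] = (-4)-3 = -7 → [0, 3, -4, -7, 4, 7]
j=4: xs[4] = (-7)-4 = -11 → [0, 3, -4, -7, -11, 7]
j=5: xs[5] = (-11)-7 = -18 → [0, 3, -4, -7, -11, -18]
sum = -37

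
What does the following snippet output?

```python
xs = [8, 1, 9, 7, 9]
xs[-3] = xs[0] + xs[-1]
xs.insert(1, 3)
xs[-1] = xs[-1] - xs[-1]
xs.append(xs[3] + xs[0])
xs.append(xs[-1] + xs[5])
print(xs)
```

xs[-3] = xs[0]+xs[-1] = 8+9 = 17 → [8, 1, 17, 7, 9]
insert 3 at 1 → [8, 3, 1, 17, 7, 9]
xs[-1] = xs[-1]-xs[-1] = 9-9 = 0 → [8, 3, 1, 17, 7, 0]
append xs[3]+xs[0] = 17+8 = 25 → [8, 3, 1, 17, 7, 0, 25]
append xs[-1]+xs[5] = 25+0 = 25 → [8, 3, 1, 17, 7, 0, 25, 25]

[8, 3, 1, 17, 7, 0, 25, 25]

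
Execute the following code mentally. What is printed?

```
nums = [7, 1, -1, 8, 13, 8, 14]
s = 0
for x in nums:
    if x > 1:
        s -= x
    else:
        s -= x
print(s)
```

-50

x=7: >1, s = 0-7 = -7
x=1: not >1, s = (-7)-1 = -8
x=-1: not >1, s = (-8)-(-1) = -7
x=8: >1, s = (-7)-8 = -15
x=13: >1, s = (-15)-13 = -28
x=8: >1, s = (-28)-8 = -36
x=14: >1, s = (-36)-14 = -50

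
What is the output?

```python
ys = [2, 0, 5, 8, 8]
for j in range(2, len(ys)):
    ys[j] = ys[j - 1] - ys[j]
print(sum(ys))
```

j=2: ys[2] = 0-5 = -5 → [2, 0, -5, 8, 8]
j=3: ys[3] = (-5)-8 = -13 → [2, 0, -5, -13, 8]
j=4: ys[4] = (-13)-8 = -21 → [2, 0, -5, -13, -21]
sum = -37

-37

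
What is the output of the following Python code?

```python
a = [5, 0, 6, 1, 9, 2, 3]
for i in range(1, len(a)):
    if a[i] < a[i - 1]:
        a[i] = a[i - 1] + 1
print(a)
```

i=1: 0<5, a[1] = 5+1 = 6 → [5, 6, 6, 1, 9, 2, 3]
i=2: 6>=6, unchanged → [5, 6, 6, 1, 9, 2, 3]
i=3: 1<6, a[3] = 6+1 = 7 → [5, 6, 6, 7, 9, 2, 3]
i=4: 9>=7, unchanged → [5, 6, 6, 7, 9, 2, 3]
i=5: 2<9, a[5] = 9+1 = 10 → [5, 6, 6, 7, 9, 10, 3]
i=6: 3<10, a[6] = 10+1 = 11 → [5, 6, 6, 7, 9, 10, 11]

[5, 6, 6, 7, 9, 10, 11]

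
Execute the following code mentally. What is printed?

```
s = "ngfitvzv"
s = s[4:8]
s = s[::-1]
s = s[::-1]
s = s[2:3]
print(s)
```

slice [4:8] → 'tvzv'
reverse → 'vzvt'
reverse → 'tvzv'
slice [2:3] → 'z'

z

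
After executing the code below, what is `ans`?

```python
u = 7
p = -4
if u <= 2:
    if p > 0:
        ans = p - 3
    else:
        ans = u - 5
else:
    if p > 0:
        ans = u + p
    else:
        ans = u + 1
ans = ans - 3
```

5

u=7, p=-4
u <= 2 is False; p > 0 is False
→ ans = u + 1 = 8
ans = 8-3 = 5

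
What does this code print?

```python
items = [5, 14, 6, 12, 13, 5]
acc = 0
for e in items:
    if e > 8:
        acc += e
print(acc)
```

39

e=5: not >8
e=14: >8, acc = 0+14 = 14
e=6: not >8
e=12: >8, acc = 14+12 = 26
e=13: >8, acc = 26+13 = 39
e=5: not >8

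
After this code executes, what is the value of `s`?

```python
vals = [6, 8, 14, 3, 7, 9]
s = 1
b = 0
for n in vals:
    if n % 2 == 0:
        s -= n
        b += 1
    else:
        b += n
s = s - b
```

n=6: even, s = 1-6 = -5; b=1
n=8: even, s = (-5)-8 = -13; b=2
n=14: even, s = (-13)-14 = -27; b=3
n=3: not even; b=6
n=7: not even; b=13
n=9: not even; b=22
s-b = (-27)-22 = -49

-49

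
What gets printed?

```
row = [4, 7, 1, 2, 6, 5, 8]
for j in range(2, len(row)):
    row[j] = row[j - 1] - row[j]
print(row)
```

j=2: row[2] = 7-1 = 6 → [4, 7, 6, 2, 6, 5, 8]
j=3: row[3] = 6-2 = 4 → [4, 7, 6, 4, 6, 5, 8]
j=4: row[4] = 4-6 = -2 → [4, 7, 6, 4, -2, 5, 8]
j=5: row[5] = (-2)-5 = -7 → [4, 7, 6, 4, -2, -7, 8]
j=6: row[6] = (-7)-8 = -15 → [4, 7, 6, 4, -2, -7, -15]

[4, 7, 6, 4, -2, -7, -15]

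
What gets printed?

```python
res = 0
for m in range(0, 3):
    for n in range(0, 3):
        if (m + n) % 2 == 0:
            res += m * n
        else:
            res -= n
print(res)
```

1

m=0,n=0: even sum, res = 0+0 = 0
m=0,n=1: odd sum, res = 0-1 = -1
m=0,n=2: even sum, res = (-1)+0 = -1
m=1,n=0: odd sum, res = (-1)-0 = -1
m=1,n=1: even sum, res = (-1)+1 = 0
m=1,n=2: odd sum, res = 0-2 = -2
m=2,n=0: even sum, res = (-2)+0 = -2
m=2,n=1: odd sum, res = (-2)-1 = -3
m=2,n=2: even sum, res = (-3)+4 = 1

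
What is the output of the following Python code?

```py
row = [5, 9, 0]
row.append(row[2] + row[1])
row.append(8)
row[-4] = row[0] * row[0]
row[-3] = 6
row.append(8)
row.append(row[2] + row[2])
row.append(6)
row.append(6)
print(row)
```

[5, 25, 6, 9, 8, 8, 12, 6, 6]

append row[2]+row[1] = 0+9 = 9 → [5, 9, 0, 9]
append 8 → [5, 9, 0, 9, 8]
row[-4] = row[0]*row[0] = 5*5 = 25 → [5, 25, 0, 9, 8]
row[-3] = 6 → [5, 25, 6, 9, 8]
append 8 → [5, 25, 6, 9, 8, 8]
append row[2]+row[2] = 6+6 = 12 → [5, 25, 6, 9, 8, 8, 12]
append 6 → [5, 25, 6, 9, 8, 8, 12, 6]
append 6 → [5, 25, 6, 9, 8, 8, 12, 6, 6]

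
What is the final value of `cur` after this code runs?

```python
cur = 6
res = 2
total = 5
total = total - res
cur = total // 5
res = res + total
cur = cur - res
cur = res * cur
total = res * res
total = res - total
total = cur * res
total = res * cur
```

-25

total = 5-2 = 3
cur = 3//5 = 0
res = 2+3 = 5
cur = 0-5 = -5
cur = 5*(-5) = -25
total = 5*5 = 25
total = 5-25 = -20
total = (-25)*5 = -125
total = 5*(-25) = -125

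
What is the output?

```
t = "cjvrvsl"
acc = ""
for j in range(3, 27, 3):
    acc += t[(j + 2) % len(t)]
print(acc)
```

j=3: add t[5]='s' → 's'
j=6: add t[1]='j' → 'sj'
j=9: add t[4]='v' → 'sjv'
j=12: add t[0]='c' → 'sjvc'
j=15: add t[3]='r' → 'sjvcr'
j=18: add t[6]='l' → 'sjvcrl'
j=21: add t[2]='v' → 'sjvcrlv'
j=24: add t[5]='s' → 'sjvcrlvs'

sjvcrlvs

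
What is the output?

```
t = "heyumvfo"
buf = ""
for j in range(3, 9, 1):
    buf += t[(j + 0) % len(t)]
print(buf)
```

j=3: add t[3]='u' → 'u'
j=4: add t[4]='m' → 'um'
j=5: add t[5]='v' → 'umv'
j=6: add t[6]='f' → 'umvf'
j=7: add t[7]='o' → 'umvfo'
j=8: add t[0]='h' → 'umvfoh'

umvfoh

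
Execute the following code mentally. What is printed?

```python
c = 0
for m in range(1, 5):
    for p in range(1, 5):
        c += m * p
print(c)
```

100

m=1,p=1: c = 0+1 = 1
m=1,p=2: c = 1+2 = 3
m=1,p=3: c = 3+3 = 6
m=1,p=4: c = 6+4 = 10
m=2,p=1: c = 10+2 = 12
m=2,p=2: c = 12+4 = 16
m=2,p=3: c = 16+6 = 22
m=2,p=4: c = 22+8 = 30
m=3,p=1: c = 30+3 = 33
m=3,p=2: c = 33+6 = 39
m=3,p=3: c = 39+9 = 48
m=3,p=4: c = 48+12 = 60
m=4,p=1: c = 60+4 = 64
m=4,p=2: c = 64+8 = 72
m=4,p=3: c = 72+12 = 84
m=4,p=4: c = 84+16 = 100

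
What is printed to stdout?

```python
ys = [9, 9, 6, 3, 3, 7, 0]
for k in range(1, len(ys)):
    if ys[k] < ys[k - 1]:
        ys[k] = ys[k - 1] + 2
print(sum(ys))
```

k=1: 9>=9, unchanged → [9, 9, 6, 3, 3, 7, 0]
k=2: 6<9, ys[2] = 9+2 = 11 → [9, 9, 11, 3, 3, 7, 0]
k=3: 3<11, ys[3] = 11+2 = 13 → [9, 9, 11, 13, 3, 7, 0]
k=4: 3<13, ys[4] = 13+2 = 15 → [9, 9, 11, 13, 15, 7, 0]
k=5: 7<15, ys[5] = 15+2 = 17 → [9, 9, 11, 13, 15, 17, 0]
k=6: 0<17, ys[6] = 17+2 = 19 → [9, 9, 11, 13, 15, 17, 19]
sum = 93

93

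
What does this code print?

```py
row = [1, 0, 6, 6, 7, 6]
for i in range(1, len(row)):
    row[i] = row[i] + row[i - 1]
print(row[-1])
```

26

i=1: row[1] = 0+1 = 1 → [1, 1, 6, 6, 7, 6]
i=2: row[2] = 6+1 = 7 → [1, 1, 7, 6, 7, 6]
i=3: row[3] = 6+7 = 13 → [1, 1, 7, 13, 7, 6]
i=4: row[4] = 7+13 = 20 → [1, 1, 7, 13, 20, 6]
i=5: row[5] = 6+20 = 26 → [1, 1, 7, 13, 20, 26]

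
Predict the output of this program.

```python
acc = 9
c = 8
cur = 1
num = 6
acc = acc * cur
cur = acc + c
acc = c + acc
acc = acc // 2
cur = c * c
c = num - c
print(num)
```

acc = 9*1 = 9
cur = 9+8 = 17
acc = 8+9 = 17
acc = 17//2 = 8
cur = 8*8 = 64
c = 6-8 = -2

6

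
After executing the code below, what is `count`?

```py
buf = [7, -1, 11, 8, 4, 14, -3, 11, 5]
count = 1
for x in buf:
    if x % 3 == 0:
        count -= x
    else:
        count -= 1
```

-4

x=7: not %3==0, count = 1-1 = 0
x=-1: not %3==0, count = 0-1 = -1
x=11: not %3==0, count = (-1)-1 = -2
x=8: not %3==0, count = (-2)-1 = -3
x=4: not %3==0, count = (-3)-1 = -4
x=14: not %3==0, count = (-4)-1 = -5
x=-3: %3==0, count = (-5)-(-3) = -2
x=11: not %3==0, count = (-2)-1 = -3
x=5: not %3==0, count = (-3)-1 = -4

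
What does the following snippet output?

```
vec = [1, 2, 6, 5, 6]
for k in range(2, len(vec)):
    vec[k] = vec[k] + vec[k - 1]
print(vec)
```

k=2: vec[2] = 6+2 = 8 → [1, 2, 8, 5, 6]
k=3: vec[3] = 5+8 = 13 → [1, 2, 8, 13, 6]
k=4: vec[4] = 6+13 = 19 → [1, 2, 8, 13, 19]

[1, 2, 8, 13, 19]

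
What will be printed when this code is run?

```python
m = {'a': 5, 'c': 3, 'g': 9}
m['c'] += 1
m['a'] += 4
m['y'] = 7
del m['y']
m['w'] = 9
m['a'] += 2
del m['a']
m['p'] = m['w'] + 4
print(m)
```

{'c': 4, 'g': 9, 'w': 9, 'p': 13}

m['c'] = 3+1 = 4 → {'a': 5, 'c': 4, 'g': 9}
m['a'] = 5+4 = 9 → {'a': 9, 'c': 4, 'g': 9}
m['y'] = 7 → {'a': 9, 'c': 4, 'g': 9, 'y': 7}
del 'y' → {'a': 9, 'c': 4, 'g': 9}
m['w'] = 9 → {'a': 9, 'c': 4, 'g': 9, 'w': 9}
m['a'] = 9+2 = 11 → {'a': 11, 'c': 4, 'g': 9, 'w': 9}
del 'a' → {'c': 4, 'g': 9, 'w': 9}
m['p'] = m['w']+4 = 13 → {'c': 4, 'g': 9, 'w': 9, 'p': 13}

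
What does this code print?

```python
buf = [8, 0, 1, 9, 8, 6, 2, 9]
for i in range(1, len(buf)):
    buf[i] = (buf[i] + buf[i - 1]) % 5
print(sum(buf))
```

28

i=1: buf[1] = (0+8)%5 = 3 → [8, 3, 1, 9, 8, 6, 2, 9]
i=2: buf[2] = (1+3)%5 = 4 → [8, 3, 4, 9, 8, 6, 2, 9]
i=3: buf[3] = (9+4)%5 = 3 → [8, 3, 4, 3, 8, 6, 2, 9]
i=4: buf[4] = (8+3)%5 = 1 → [8, 3, 4, 3, 1, 6, 2, 9]
i=5: buf[5] = (6+1)%5 = 2 → [8, 3, 4, 3, 1, 2, 2, 9]
i=6: buf[6] = (2+2)%5 = 4 → [8, 3, 4, 3, 1, 2, 4, 9]
i=7: buf[7] = (9+4)%5 = 3 → [8, 3, 4, 3, 1, 2, 4, 3]
sum = 28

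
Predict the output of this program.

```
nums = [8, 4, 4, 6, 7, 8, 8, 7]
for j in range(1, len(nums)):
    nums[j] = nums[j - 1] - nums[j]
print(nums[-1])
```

j=1: nums[1] = 8-4 = 4 → [8, 4, 4, 6, 7, 8, 8, 7]
j=2: nums[2] = 4-4 = 0 → [8, 4, 0, 6, 7, 8, 8, 7]
j=3: nums[3] = 0-6 = -6 → [8, 4, 0, -6, 7, 8, 8, 7]
j=4: nums[4] = (-6)-7 = -13 → [8, 4, 0, -6, -13, 8, 8, 7]
j=5: nums[5] = (-13)-8 = -21 → [8, 4, 0, -6, -13, -21, 8, 7]
j=6: nums[6] = (-21)-8 = -29 → [8, 4, 0, -6, -13, -21, -29, 7]
j=7: nums[7] = (-29)-7 = -36 → [8, 4, 0, -6, -13, -21, -29, -36]

-36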